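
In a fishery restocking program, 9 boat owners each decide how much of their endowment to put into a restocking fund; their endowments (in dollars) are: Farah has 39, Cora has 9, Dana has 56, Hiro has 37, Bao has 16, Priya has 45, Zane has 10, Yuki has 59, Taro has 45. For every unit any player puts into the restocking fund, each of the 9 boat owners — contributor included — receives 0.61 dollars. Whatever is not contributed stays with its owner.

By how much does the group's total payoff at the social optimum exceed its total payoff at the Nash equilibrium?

The private return per contributed unit is 0.61 < 1 for everyone, so the Nash equilibrium is zero contribution and the group total is Σ E_j = 39 + 9 + 56 + 37 + 16 + 45 + 10 + 59 + 45 = 316.
Each contributed unit returns 5.490 to the group, so the social optimum is full contribution by everyone: group total = 5.490 × 316 = 1734.84.
Efficiency loss = (5.490 − 1) × 316 = 1418.84.

1418.84 dollars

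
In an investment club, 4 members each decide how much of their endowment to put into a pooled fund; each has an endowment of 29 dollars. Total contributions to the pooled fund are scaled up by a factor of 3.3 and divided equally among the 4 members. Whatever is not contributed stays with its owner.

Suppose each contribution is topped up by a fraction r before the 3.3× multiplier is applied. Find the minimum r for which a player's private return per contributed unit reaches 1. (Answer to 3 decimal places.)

0.212

With matching at rate r, one contributed unit becomes (1 + r) in the pooled fund and returns 3.3 × (1 + r) / 4 to the contributor.
Setting this equal to 1: 1 + r = 4/3.3 = 1.2121.
So the minimum matching rate is r = 1.2121 − 1 = 0.212.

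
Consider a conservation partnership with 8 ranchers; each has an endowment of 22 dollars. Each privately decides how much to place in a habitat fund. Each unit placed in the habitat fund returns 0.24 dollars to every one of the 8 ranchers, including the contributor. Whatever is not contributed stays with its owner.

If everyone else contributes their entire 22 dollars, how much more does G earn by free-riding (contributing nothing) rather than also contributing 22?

16.72 dollars

Switching from a contribution of 22 to 0 lets G keep an extra 22 dollars, but lowers the habitat fund by 22, which costs G their own share of that drop: 0.24 × 22 = 5.28.
Net gain = 22 − 5.28 = 16.72. The private return per contributed unit (0.24) is below 1, so free-riding is indeed the best response regardless of what the others do.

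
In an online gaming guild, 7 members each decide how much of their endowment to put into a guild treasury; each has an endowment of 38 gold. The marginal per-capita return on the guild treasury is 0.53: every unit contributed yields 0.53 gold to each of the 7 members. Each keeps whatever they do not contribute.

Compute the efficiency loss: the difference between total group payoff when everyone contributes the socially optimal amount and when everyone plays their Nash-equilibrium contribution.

The private return per contributed unit is 0.53 < 1, so contributing 0 is dominant for every player. At the Nash equilibrium everyone keeps their 38, and the group total is 7 × 38 = 266.
Each contributed unit returns 3.710 to the group as a whole (0.53 to each of 7 players), which exceeds 1, so the social optimum is full contribution: group total = 3.710 × 266 = 986.86.
Efficiency loss = 986.86 − 266 = 720.86.

720.86 gold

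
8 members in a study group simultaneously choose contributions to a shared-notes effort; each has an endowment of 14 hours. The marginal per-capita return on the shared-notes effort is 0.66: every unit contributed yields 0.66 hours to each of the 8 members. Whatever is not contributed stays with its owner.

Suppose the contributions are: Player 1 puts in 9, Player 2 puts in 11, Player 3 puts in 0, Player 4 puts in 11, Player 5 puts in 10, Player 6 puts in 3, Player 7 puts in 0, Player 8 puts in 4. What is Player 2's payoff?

Total contributed: 9 + 11 + 0 + 11 + 10 + 3 + 0 + 4 = 48.
Each receives 0.66 × 48 = 31.68 from the shared-notes effort.
Player 2 keeps 14 − 11 = 3, so Player 2's payoff is 3 + 31.68 = 34.68.

34.68 hours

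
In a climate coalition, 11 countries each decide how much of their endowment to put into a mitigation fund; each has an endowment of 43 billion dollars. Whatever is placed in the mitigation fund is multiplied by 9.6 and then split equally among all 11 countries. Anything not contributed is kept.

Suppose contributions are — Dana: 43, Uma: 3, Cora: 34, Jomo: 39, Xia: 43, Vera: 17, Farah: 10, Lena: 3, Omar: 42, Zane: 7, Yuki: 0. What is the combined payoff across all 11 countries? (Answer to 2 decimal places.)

2545.60 billion dollars

Total contributed: 43 + 3 + 34 + 39 + 43 + 17 + 10 + 3 + 42 + 7 + 0 = 241; total kept: 11 × 43 − 241 = 232.
The mitigation fund pays out 9.6 × 241 = 2313.60 in aggregate.
Group total = 232 + 2313.60 = 2545.60.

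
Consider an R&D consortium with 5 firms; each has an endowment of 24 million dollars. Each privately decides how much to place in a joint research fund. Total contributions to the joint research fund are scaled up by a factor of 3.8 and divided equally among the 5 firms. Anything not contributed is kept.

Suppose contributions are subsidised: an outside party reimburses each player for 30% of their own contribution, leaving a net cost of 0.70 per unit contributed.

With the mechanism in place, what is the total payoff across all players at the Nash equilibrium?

492.00 million dollars

With the mechanism, a contributed unit returns (3.8/5) / 0.70 = 1.0857 per unit of net cost to the contributor — now above 1 — so contributing fully is weakly dominant for every player.
At the Nash equilibrium everyone contributes 24. Group total payoff = 5 × (24 × 0.30 + 3.8 × 24) = 492.00.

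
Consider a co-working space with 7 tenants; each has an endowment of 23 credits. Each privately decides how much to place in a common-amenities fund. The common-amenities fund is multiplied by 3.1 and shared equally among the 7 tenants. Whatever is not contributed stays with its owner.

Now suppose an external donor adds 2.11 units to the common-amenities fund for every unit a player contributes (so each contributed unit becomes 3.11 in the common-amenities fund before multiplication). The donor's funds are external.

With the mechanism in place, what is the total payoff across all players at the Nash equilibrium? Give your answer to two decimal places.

1552.20 credits

Under the mechanism each unit contributed yields 3.1 × 3.11 / 7 = 1.3773 back to its contributor per unit of net cost, which exceeds 1, making full contribution the dominant choice for everyone.
So the Nash equilibrium is full contribution by all 7; the group earns 3.1 × 3.11 × 161 = 1552.20.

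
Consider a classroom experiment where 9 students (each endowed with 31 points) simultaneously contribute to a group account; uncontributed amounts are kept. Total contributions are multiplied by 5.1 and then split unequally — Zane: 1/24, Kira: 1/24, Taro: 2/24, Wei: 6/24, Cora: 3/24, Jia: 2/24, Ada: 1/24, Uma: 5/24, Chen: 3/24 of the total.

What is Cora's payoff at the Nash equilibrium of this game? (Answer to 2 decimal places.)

70.53 points

Player j's private return per contributed unit is 5.1 × (j's share). Contributing is weakly dominant for j when that share is at least 1/5.1 = 0.1961, and contributing 0 is dominant otherwise.
The shares above 0.1961 belong to Wei and Uma, contributing 31 each; the remaining 7 contribute 0. Total contributed: 62.
Cora keeps 31 and receives 5.1 × 62 × 3/24 = 39.53 from the group account, for a payoff of 70.53.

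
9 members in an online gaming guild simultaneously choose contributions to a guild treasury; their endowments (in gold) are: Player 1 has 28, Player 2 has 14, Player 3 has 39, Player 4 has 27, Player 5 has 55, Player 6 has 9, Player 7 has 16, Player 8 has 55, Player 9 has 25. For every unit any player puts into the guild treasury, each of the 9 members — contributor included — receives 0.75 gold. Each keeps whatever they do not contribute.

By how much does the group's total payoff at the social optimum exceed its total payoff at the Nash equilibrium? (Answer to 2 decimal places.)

The private return per contributed unit is 0.75 < 1 for everyone, so the Nash equilibrium is zero contribution and the group total is Σ E_j = 28 + 14 + 39 + 27 + 55 + 9 + 16 + 55 + 25 = 268.
Each contributed unit returns 6.750 to the group, so the social optimum is full contribution by everyone: group total = 6.750 × 268 = 1809.00.
Efficiency loss = (6.750 − 1) × 268 = 1541.00.

1541.00 gold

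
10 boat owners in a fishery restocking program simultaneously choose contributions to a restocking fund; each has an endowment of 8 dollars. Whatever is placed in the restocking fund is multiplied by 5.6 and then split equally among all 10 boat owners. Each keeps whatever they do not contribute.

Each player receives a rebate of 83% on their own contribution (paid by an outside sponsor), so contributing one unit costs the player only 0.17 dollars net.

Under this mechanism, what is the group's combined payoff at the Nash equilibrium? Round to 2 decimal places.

With the mechanism, a contributed unit returns (5.6/10) / 0.17 = 3.2941 per unit of net cost to the contributor — now above 1 — so contributing fully is weakly dominant for every player.
So the Nash equilibrium is full contribution by all 10; the group earns 10 × (8 × 0.83 + 5.6 × 8) = 514.40.

514.40 dollars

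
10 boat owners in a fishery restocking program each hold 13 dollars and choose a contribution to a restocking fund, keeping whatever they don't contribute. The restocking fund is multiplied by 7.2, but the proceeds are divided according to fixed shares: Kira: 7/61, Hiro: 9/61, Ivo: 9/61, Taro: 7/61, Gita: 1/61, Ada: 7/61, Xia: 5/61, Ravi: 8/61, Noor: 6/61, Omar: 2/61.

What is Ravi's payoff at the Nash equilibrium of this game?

Player j's private return per contributed unit is 7.2 × (j's share). Contributing is weakly dominant for j when that share is at least 1/7.2 = 0.1389, and contributing 0 is dominant otherwise.
Hiro and Ivo clear that bar, contributing 13 each; the remaining 8 contribute 0. Total contributed: 26.
Ravi keeps 13 and receives 7.2 × 26 × 8/61 = 24.55 from the restocking fund, for a payoff of 37.55.

37.55 dollars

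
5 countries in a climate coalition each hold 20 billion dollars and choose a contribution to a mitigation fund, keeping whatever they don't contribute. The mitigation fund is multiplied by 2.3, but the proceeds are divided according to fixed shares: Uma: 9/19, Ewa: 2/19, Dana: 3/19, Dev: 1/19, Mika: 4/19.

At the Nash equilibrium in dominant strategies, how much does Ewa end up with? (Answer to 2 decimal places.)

24.84 billion dollars

Player j's private return per contributed unit is 2.3 × (j's share). Contributing is weakly dominant for j when that share is at least 1/2.3 = 0.4348, and contributing 0 is dominant otherwise.
Only Uma (9/19) clears that bar, contributing 20; the remaining 4 contribute 0. Total contributed: 20.
Ewa keeps 20 and receives 2.3 × 20 × 2/19 = 4.84 from the mitigation fund, for a payoff of 24.84.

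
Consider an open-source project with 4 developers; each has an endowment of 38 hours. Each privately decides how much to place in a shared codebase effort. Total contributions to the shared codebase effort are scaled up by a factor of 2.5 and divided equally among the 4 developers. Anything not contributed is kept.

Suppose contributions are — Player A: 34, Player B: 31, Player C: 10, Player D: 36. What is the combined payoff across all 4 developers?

Total contributed: 34 + 31 + 10 + 36 = 111; total kept: 4 × 38 − 111 = 41.
The shared codebase effort pays out 2.5 × 111 = 277.50 in aggregate.
Group total = 41 + 277.50 = 318.50.

318.50 hours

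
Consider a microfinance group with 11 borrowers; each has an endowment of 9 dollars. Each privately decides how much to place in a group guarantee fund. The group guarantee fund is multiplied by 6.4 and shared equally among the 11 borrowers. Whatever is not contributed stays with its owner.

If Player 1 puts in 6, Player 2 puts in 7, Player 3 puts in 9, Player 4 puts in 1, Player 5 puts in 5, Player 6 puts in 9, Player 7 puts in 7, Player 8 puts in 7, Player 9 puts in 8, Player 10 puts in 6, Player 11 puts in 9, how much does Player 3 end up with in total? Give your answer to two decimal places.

43.05 dollars

Total contributed: 6 + 7 + 9 + 1 + 5 + 9 + 7 + 7 + 8 + 6 + 9 = 74.
Each receives 6.4 × 74 / 11 = 43.05 from the group guarantee fund.
Player 3 keeps 9 − 9 = 0, so Player 3's payoff is 0 + 43.05 = 43.05.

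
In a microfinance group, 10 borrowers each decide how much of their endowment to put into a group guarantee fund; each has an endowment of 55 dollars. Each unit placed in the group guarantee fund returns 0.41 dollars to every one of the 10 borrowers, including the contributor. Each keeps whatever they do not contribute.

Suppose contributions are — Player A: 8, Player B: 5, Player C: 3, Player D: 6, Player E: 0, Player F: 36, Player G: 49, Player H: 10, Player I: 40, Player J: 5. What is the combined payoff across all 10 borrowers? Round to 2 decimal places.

1052.20 dollars

Total contributed: 8 + 5 + 3 + 6 + 0 + 36 + 49 + 10 + 40 + 5 = 162; total kept: 10 × 55 − 162 = 388.
The group guarantee fund pays out 0.41 × 10 × 162 = 664.20 in aggregate.
Group total = 388 + 664.20 = 1052.20.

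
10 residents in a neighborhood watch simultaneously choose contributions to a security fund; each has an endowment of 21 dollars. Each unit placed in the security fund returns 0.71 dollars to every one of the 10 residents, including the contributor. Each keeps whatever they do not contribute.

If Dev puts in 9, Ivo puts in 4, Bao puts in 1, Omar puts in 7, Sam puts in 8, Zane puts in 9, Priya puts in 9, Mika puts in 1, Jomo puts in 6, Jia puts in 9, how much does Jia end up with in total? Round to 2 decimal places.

Total contributed: 9 + 4 + 1 + 7 + 8 + 9 + 9 + 1 + 6 + 9 = 63.
Each receives 0.71 × 63 = 44.73 from the security fund.
Jia keeps 21 − 9 = 12, so Jia's payoff is 12 + 44.73 = 56.73.

56.73 dollars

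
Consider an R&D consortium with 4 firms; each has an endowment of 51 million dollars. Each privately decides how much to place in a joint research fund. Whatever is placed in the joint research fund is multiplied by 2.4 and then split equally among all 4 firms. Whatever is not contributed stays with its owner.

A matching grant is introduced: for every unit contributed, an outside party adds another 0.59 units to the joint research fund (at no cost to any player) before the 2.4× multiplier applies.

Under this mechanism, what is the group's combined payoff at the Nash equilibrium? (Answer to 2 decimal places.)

With the mechanism, a contributed unit returns 2.4 × 1.59 / 4 = 0.9540 per unit of net cost — still below 1 — so contributing 0 remains dominant for every player.
At the Nash equilibrium no one contributes; group total payoff = 4 × 51 = 204.

204.00 million dollars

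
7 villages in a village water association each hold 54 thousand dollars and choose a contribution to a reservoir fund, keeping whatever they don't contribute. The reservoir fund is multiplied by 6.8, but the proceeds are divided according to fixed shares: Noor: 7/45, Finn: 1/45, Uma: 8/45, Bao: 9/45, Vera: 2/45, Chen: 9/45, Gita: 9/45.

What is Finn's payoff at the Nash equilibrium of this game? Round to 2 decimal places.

For player j, contributing a unit is worthwhile iff 6.8 × (j's share) ≥ 1, i.e. iff j's share is at least 0.1471.
The shares above 0.1471 belong to Noor, Uma, Bao, Chen and Gita, contributing 54 each; the remaining 2 contribute 0. Total contributed: 270.
Finn keeps 54 and receives 6.8 × 270 × 1/45 = 40.80 from the reservoir fund, for a payoff of 94.80.

94.80 thousand dollars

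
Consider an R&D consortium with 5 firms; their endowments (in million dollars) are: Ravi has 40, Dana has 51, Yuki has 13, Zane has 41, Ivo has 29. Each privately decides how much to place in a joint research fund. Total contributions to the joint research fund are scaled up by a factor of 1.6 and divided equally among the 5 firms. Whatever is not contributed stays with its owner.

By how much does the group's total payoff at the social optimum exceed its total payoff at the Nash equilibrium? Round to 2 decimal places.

104.40 million dollars

The private return per contributed unit is 1.6/5 = 0.3200 < 1 for every player regardless of endowment, so the Nash equilibrium is zero contribution and the group total is Σ E_j = 40 + 51 + 13 + 41 + 29 = 174.
Each contributed unit returns 1.600 to the group, so the social optimum is full contribution by everyone: group total = 1.600 × 174 = 278.40.
Efficiency loss = (1.600 − 1) × 174 = 104.40.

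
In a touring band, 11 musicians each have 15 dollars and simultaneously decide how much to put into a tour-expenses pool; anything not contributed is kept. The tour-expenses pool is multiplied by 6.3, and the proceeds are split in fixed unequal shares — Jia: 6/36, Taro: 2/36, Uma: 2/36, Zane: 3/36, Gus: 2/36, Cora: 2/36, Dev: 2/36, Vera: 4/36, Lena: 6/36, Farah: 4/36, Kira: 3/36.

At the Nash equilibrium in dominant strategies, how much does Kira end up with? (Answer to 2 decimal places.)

30.75 dollars

Player j's private return per contributed unit is 6.3 × (j's share). Contributing is weakly dominant for j when that share is at least 1/6.3 = 0.1587, and contributing 0 is dominant otherwise.
Jia and Lena are above the threshold, contributing 15 each; the remaining 9 contribute 0. Total contributed: 30.
Kira keeps 15 and receives 6.3 × 30 × 3/36 = 15.75 from the tour-expenses pool, for a payoff of 30.75.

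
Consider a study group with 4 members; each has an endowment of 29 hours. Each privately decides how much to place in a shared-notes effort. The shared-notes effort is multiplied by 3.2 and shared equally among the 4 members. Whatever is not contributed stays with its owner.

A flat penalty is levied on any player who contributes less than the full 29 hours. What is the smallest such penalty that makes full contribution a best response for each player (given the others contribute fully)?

5.80 hours

Given the others contribute fully, the best deviation is to contribute 0 (any partial contribution still incurs the fine and gives up units whose private return 0.8000 is below 1).
Deviating from 29 to 0 saves 29 hours but forfeits the deviator's share of the drop in the shared-notes effort: 3.2/4 × 29 = 23.20.
So the deviation gain is 29 − 23.20 = 5.80, and the fine must be at least 5.80 hours to wipe it out.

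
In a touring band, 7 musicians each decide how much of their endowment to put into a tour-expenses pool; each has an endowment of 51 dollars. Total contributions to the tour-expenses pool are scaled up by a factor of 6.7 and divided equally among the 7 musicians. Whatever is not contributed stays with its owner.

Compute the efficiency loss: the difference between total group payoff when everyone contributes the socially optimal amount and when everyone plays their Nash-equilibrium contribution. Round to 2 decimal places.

Each contributed unit returns 6.7/7 = 0.9571 to its contributor — below 1 — so contributing 0 is dominant for every player. At the Nash equilibrium everyone keeps their 51, and the group total is 7 × 51 = 357.
Each contributed unit returns 6.700 to the group as a whole (0.9571 to each of 7 players), which exceeds 1, so the social optimum is full contribution: group total = 6.700 × 357 = 2391.90.
Efficiency loss = 2391.90 − 357 = 2034.90.

2034.90 dollars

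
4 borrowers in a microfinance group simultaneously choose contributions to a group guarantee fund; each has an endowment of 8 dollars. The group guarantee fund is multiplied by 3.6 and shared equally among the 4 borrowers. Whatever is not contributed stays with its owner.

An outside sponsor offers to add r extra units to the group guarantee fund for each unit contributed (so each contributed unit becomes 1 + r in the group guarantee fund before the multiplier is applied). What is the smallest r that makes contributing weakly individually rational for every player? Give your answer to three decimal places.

0.111

With matching at rate r, one contributed unit becomes (1 + r) in the group guarantee fund and returns 3.6 × (1 + r) / 4 to the contributor.
Setting this equal to 1: 1 + r = 4/3.6 = 1.1111.
So the minimum matching rate is r = 1.1111 − 1 = 0.111.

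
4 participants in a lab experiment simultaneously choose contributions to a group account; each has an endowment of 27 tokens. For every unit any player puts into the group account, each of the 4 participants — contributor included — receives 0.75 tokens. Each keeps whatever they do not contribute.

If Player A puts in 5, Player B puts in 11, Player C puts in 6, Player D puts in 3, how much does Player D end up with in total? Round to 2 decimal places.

Total contributed: 5 + 11 + 6 + 3 = 25.
Each receives 0.75 × 25 = 18.75 from the group account.
Player D keeps 27 − 3 = 24, so Player D's payoff is 24 + 18.75 = 42.75.

42.75 tokens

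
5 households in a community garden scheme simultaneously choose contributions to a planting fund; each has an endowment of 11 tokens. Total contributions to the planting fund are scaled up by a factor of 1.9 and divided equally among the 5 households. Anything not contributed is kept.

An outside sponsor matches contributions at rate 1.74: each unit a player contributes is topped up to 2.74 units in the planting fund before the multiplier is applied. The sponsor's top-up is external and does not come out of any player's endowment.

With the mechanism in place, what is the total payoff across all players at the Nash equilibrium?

286.33 tokens

With the mechanism, a contributed unit returns 1.9 × 2.74 / 5 = 1.0412 per unit of net cost to the contributor — now above 1 — so contributing fully is weakly dominant for every player.
So the Nash equilibrium is full contribution by all 5; the group earns 1.9 × 2.74 × 55 = 286.33.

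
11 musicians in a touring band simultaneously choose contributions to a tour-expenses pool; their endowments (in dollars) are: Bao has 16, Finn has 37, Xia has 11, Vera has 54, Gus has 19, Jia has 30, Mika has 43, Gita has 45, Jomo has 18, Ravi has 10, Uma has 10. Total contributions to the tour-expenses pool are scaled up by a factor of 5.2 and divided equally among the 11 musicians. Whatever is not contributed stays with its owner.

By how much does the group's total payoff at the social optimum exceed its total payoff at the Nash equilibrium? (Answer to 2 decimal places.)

The private return per contributed unit is 5.2/11 = 0.4727 < 1 for every player regardless of endowment, so the Nash equilibrium is zero contribution and the group total is Σ E_j = 16 + 37 + 11 + 54 + 19 + 30 + 43 + 45 + 18 + 10 + 10 = 293.
Each contributed unit returns 5.200 to the group, so the social optimum is full contribution by everyone: group total = 5.200 × 293 = 1523.60.
Efficiency loss = (5.200 − 1) × 293 = 1230.60.

1230.60 dollars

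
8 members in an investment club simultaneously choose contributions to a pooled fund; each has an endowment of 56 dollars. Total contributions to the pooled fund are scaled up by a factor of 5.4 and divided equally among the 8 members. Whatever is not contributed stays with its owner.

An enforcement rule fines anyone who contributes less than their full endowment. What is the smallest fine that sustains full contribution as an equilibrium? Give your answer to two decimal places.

Given the others contribute fully, the best deviation is to contribute 0 (any partial contribution still incurs the fine and gives up units whose private return 0.6750 is below 1).
Deviating from 56 to 0 saves 56 dollars but forfeits the deviator's share of the drop in the pooled fund: 5.4/8 × 56 = 37.80.
So the deviation gain is 56 − 37.80 = 18.20, and the fine must be at least 18.20 dollars to wipe it out.

18.20 dollars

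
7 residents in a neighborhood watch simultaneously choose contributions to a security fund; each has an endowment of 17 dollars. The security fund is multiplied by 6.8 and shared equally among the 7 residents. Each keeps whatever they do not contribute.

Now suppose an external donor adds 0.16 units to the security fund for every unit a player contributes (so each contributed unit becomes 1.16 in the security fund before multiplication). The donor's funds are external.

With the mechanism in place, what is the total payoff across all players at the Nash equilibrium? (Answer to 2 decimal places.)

938.67 dollars

Under the mechanism each unit contributed yields 6.8 × 1.16 / 7 = 1.1269 back to its contributor per unit of net cost, which exceeds 1, making full contribution the dominant choice for everyone.
So the Nash equilibrium is full contribution by all 7; the group earns 6.8 × 1.16 × 119 = 938.67.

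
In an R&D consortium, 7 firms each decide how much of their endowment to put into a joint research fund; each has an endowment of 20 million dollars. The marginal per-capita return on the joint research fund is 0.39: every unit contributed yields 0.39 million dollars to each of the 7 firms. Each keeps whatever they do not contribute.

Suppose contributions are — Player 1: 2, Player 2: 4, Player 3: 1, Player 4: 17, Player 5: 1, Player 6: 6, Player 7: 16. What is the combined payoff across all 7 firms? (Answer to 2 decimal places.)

Total contributed: 2 + 4 + 1 + 17 + 1 + 6 + 16 = 47; total kept: 7 × 20 − 47 = 93.
The joint research fund pays out 0.39 × 7 × 47 = 128.31 in aggregate.
Group total = 93 + 128.31 = 221.31.

221.31 million dollars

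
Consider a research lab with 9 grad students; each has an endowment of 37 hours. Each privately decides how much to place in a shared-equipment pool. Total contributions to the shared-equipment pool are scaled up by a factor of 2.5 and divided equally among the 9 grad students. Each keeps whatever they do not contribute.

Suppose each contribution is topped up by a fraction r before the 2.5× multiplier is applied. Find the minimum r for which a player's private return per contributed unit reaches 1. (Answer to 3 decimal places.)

2.600

With matching at rate r, one contributed unit becomes (1 + r) in the shared-equipment pool and returns 2.5 × (1 + r) / 9 to the contributor.
Setting this equal to 1: 1 + r = 9/2.5 = 3.6000.
So the minimum matching rate is r = 3.6000 − 1 = 2.600.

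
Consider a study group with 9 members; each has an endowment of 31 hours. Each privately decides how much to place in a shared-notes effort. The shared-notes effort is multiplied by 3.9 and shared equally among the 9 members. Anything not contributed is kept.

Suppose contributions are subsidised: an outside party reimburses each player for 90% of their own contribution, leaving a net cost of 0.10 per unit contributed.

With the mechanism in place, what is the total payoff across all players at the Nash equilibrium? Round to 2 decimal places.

The effective private return per unit is now (3.9/9) / 0.10 = 4.3333 > 1, so every player's dominant strategy flips to full contribution.
At the Nash equilibrium everyone contributes 31. Group total payoff = 9 × (31 × 0.90 + 3.9 × 31) = 1339.20.

1339.20 hours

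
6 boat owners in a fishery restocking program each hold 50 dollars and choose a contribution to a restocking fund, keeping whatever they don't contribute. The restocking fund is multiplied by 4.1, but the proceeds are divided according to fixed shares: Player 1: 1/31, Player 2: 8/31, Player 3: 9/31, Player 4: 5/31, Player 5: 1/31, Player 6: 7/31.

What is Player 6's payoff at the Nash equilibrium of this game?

A player with share s gets back 4.1·s per unit contributed, so full contribution is dominant for anyone with s > 1/4.1 = 0.2439 and zero contribution is dominant for anyone below.
The shares above 0.2439 belong to Player 2 and Player 3, contributing 50 each; the remaining 4 contribute 0. Total contributed: 100.
Player 6 keeps 50 and receives 4.1 × 100 × 7/31 = 92.58 from the restocking fund, for a payoff of 142.58.

142.58 dollars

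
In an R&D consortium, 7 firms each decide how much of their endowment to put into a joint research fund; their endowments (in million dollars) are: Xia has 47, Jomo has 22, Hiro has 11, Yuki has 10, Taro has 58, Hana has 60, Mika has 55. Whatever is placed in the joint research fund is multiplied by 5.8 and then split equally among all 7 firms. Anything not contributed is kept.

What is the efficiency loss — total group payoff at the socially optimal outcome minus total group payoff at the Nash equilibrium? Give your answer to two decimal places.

The private return per contributed unit is 5.8/7 = 0.8286 < 1 for every player regardless of endowment, so the Nash equilibrium is zero contribution and the group total is Σ E_j = 47 + 22 + 11 + 10 + 58 + 60 + 55 = 263.
Each contributed unit returns 5.800 to the group, so the social optimum is full contribution by everyone: group total = 5.800 × 263 = 1525.40.
Efficiency loss = (5.800 − 1) × 263 = 1262.40.

1262.40 million dollars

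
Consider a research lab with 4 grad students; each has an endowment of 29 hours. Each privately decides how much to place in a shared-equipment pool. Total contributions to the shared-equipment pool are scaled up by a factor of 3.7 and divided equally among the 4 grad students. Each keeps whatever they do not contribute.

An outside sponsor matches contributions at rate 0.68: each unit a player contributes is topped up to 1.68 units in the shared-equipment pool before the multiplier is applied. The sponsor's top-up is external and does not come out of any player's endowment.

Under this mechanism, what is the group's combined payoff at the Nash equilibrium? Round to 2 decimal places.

721.06 hours

Under the mechanism each unit contributed yields 3.7 × 1.68 / 4 = 1.5540 back to its contributor per unit of net cost, which exceeds 1, making full contribution the dominant choice for everyone.
At the Nash equilibrium everyone contributes 29. Group total payoff = 3.7 × 1.68 × 116 = 721.06.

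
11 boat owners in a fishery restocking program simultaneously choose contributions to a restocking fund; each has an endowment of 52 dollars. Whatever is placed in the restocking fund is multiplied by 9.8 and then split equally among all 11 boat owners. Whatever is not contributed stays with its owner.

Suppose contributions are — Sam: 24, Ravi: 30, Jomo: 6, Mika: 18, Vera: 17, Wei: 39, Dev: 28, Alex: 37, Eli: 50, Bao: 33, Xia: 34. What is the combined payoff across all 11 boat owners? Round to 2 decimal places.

3352.80 dollars

Total contributed: 24 + 30 + 6 + 18 + 17 + 39 + 28 + 37 + 50 + 33 + 34 = 316; total kept: 11 × 52 − 316 = 256.
The restocking fund pays out 9.8 × 316 = 3096.80 in aggregate.
Group total = 256 + 3096.80 = 3352.80.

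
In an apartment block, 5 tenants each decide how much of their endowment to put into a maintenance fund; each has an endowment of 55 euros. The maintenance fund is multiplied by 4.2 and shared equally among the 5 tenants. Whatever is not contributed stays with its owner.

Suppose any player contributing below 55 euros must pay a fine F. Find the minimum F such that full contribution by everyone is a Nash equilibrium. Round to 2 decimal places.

8.80 euros

Given the others contribute fully, the best deviation is to contribute 0 (any partial contribution still incurs the fine and gives up units whose private return 0.8400 is below 1).
Deviating from 55 to 0 saves 55 euros but forfeits the deviator's share of the drop in the maintenance fund: 4.2/5 × 55 = 46.20.
So the deviation gain is 55 − 46.20 = 8.80, and the fine must be at least 8.80 euros to wipe it out.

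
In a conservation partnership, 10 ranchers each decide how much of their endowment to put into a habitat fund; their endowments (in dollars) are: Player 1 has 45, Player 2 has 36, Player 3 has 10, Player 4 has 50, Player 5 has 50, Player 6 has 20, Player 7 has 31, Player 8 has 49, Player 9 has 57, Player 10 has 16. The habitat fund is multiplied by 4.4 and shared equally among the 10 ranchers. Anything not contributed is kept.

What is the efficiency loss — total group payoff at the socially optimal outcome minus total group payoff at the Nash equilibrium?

1237.60 dollars

The private return per contributed unit is 4.4/10 = 0.4400 < 1 for every player regardless of endowment, so the Nash equilibrium is zero contribution and the group total is Σ E_j = 45 + 36 + 10 + 50 + 50 + 20 + 31 + 49 + 57 + 16 = 364.
Each contributed unit returns 4.400 to the group, so the social optimum is full contribution by everyone: group total = 4.400 × 364 = 1601.60.
Efficiency loss = (4.400 − 1) × 364 = 1237.60.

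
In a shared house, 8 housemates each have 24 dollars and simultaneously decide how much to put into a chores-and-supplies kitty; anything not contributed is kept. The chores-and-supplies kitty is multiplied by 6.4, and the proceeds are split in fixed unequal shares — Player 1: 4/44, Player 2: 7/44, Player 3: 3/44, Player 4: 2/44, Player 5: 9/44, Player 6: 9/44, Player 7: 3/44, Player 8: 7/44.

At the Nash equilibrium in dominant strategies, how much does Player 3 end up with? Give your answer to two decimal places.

65.89 dollars

A player with share s gets back 6.4·s per unit contributed, so full contribution is dominant for anyone with s > 1/6.4 = 0.1563 and zero contribution is dominant for anyone below.
Player 2, Player 5, Player 6 and Player 8 are above the threshold, contributing 24 each; the remaining 4 contribute 0. Total contributed: 96.
Player 3 keeps 24 and receives 6.4 × 96 × 3/44 = 41.89 from the chores-and-supplies kitty, for a payoff of 65.89.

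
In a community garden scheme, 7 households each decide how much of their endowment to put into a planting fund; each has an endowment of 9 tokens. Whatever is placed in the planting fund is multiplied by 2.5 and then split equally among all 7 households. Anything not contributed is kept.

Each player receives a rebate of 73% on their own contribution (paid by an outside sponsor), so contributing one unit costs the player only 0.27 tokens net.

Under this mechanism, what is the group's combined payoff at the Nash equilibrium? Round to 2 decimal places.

Under the mechanism each unit contributed yields (2.5/7) / 0.27 = 1.3228 back to its contributor per unit of net cost, which exceeds 1, making full contribution the dominant choice for everyone.
So the Nash equilibrium is full contribution by all 7; the group earns 7 × (9 × 0.73 + 2.5 × 9) = 203.49.

203.49 tokens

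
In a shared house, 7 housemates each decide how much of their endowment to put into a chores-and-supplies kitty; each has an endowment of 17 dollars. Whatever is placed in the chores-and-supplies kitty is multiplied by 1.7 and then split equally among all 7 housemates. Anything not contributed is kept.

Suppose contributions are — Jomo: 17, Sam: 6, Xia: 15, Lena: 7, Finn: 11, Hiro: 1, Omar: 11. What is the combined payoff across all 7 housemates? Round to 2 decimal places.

Total contributed: 17 + 6 + 15 + 7 + 11 + 1 + 11 = 68; total kept: 7 × 17 − 68 = 51.
The chores-and-supplies kitty pays out 1.7 × 68 = 115.60 in aggregate.
Group total = 51 + 115.60 = 166.60.

166.60 dollars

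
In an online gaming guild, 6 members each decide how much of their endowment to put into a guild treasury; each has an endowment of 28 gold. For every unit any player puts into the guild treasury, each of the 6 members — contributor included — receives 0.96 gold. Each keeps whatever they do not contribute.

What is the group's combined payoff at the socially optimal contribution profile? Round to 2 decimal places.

967.68 gold

Each contributed unit returns 5.760 to the group as a whole (0.96 to each of 6 players), which exceeds 1, so the social optimum is full contribution: group total = 5.760 × 168 = 967.68.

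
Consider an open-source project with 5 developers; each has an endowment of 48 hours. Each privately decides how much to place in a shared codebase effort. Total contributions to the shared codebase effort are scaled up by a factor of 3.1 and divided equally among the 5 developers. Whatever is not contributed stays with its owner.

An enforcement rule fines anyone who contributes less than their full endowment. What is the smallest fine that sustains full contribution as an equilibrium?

Given the others contribute fully, the best deviation is to contribute 0 (any partial contribution still incurs the fine and gives up units whose private return 0.6200 is below 1).
Deviating from 48 to 0 saves 48 hours but forfeits the deviator's share of the drop in the shared codebase effort: 3.1/5 × 48 = 29.76.
So the deviation gain is 48 − 29.76 = 18.24, and the fine must be at least 18.24 hours to wipe it out.

18.24 hours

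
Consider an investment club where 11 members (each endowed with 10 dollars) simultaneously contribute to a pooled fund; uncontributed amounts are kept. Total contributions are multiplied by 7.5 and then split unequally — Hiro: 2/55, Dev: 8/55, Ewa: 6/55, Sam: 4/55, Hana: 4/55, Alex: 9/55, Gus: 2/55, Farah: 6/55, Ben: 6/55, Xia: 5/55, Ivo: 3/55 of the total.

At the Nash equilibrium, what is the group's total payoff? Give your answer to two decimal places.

240.00 dollars

Each unit j contributes comes back to j as 7.5 × (j's share), so j prefers to contribute only if that share exceeds 1/7.5 = 0.1333; otherwise keeping the unit dominates.
Dev and Alex clear that bar, contributing 10 each; the remaining 9 contribute 0. Total contributed: 20.
The pooled fund pays out 7.5 × 20 = 150.00 in total (split across the unequal shares, but the aggregate is all that matters for the group sum).
The 9 free-riders keep 10 each, adding 90. Group total = 90 + 150.00 = 240.00.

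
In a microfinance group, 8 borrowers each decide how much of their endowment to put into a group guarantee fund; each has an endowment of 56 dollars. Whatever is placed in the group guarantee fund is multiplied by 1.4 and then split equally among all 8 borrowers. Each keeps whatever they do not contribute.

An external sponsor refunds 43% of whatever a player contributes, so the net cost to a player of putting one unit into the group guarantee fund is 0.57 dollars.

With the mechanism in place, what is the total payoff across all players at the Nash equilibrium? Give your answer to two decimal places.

448.00 dollars

The effective private return is (1.4/8) / 0.57 = 0.3070, which is still under 1, so the mechanism doesn't change anyone's dominant strategy: zero contribution.
At the Nash equilibrium no one contributes; group total payoff = 8 × 56 = 448.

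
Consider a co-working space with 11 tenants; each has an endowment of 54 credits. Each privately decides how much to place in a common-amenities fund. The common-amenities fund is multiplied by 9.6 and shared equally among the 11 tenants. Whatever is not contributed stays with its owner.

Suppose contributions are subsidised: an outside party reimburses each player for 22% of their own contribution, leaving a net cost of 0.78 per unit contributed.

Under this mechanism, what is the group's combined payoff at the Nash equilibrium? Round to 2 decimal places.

The effective private return per unit is now (9.6/11) / 0.78 = 1.1189 > 1, so every player's dominant strategy flips to full contribution.
So the Nash equilibrium is full contribution by all 11; the group earns 11 × (54 × 0.22 + 9.6 × 54) = 5833.08.

5833.08 credits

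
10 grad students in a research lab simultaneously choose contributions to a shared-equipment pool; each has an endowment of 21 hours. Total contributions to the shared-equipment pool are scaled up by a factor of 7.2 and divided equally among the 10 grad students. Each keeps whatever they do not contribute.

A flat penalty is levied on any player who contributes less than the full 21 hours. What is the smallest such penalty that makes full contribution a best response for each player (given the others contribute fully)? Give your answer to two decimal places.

5.88 hours

Given the others contribute fully, the best deviation is to contribute 0 (any partial contribution still incurs the fine and gives up units whose private return 0.7200 is below 1).
Deviating from 21 to 0 saves 21 hours but forfeits the deviator's share of the drop in the shared-equipment pool: 7.2/10 × 21 = 15.12.
So the deviation gain is 21 − 15.12 = 5.88, and the fine must be at least 5.88 hours to wipe it out.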